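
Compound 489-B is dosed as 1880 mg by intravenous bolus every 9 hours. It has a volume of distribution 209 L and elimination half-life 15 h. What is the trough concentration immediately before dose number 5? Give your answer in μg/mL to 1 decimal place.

f = (1/2)^(τ/t½) = (1/2)^(9/15) ≈ 0.6598.
C₀ = D/Vd = 1880/209 ≈ 8.995 μg/mL.
Before the 5th dose, 4 doses have been given. Superposition: Cmin = C₀·(f + f² + … + f^4).
≈ 8.995 × (0.6598 + 0.4353 + 0.2872 + 0.1895) ≈ 8.995 × 1.5718 ≈ 14.138 μg/mL.

14.1 μg/mL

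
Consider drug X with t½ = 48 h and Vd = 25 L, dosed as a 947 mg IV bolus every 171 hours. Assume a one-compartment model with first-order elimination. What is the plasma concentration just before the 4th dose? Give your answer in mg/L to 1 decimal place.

f = (1/2)^(τ/t½) = (1/2)^(171/48) ≈ 0.0846.
C₀ = D/Vd = 947/25 ≈ 37.880 mg/L.
Before the 4th dose, 3 doses have been given. Superposition: Cmin = C₀·(f + f² + … + f^3).
≈ 37.880 × (0.0846 + 0.0072 + 0.0006) ≈ 37.880 × 0.0924 ≈ 3.500 mg/L.

3.5 mg/L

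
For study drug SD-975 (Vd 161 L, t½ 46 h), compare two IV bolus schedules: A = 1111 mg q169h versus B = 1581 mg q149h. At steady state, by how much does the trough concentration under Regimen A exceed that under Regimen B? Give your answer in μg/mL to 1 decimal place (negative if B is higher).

Regimen A: f = (1/2)^(169/46) ≈ 0.0784; Cmin,ss = (1111/161)·f/(1−f) ≈ 0.587 μg/mL.
Regimen B: f = (1/2)^(149/46) ≈ 0.1059; Cmin,ss = (1581/161)·f/(1−f) ≈ 1.163 μg/mL.
Difference ≈ 0.587 − 1.163 ≈ -0.576 μg/mL.

-0.6 μg/mL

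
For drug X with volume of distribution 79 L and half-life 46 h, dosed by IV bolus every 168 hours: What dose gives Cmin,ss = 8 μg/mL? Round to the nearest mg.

7314 mg

τ/t½ = 168/46 ≈ 3.6522, so f = (1/2)^(168/46) ≈ 0.079540.
Cmin,ss = (D/Vd)·f/(1−f), so D = Cmin,ss·Vd·(1−f)/f.
D = 8 × 79 × (1−f)/f ≈ 8 × 79 × 11.57229 ≈ 7313.69 mg.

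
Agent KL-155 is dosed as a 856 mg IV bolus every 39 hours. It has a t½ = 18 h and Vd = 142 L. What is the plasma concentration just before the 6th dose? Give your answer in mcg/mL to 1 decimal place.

1.7 mcg/mL

f = (1/2)^(τ/t½) = (1/2)^(39/18) ≈ 0.2227.
C₀ = D/Vd = 856/142 ≈ 6.028 mcg/mL.
Before the 6th dose, 5 doses have been given. Superposition: Cmin = C₀·(f + f² + … + f^5).
≈ 6.028 × (0.2227 + 0.0496 + 0.0110 + 0.0025 + 0.0005) ≈ 6.028 × 0.2863 ≈ 1.726 mcg/mL.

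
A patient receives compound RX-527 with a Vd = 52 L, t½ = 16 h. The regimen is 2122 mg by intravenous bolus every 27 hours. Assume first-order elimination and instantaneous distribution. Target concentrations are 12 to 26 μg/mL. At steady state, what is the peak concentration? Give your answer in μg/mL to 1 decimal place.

Over one 27-h interval, 27/16 ≈ 1.6875 half-lives elapse, leaving f ≈ 0.3105 of each dose.
Accumulation ratio R = 1/(1 − f) ≈ 1/0.6895 ≈ 1.4503.
Single-dose peak C₀ = D/Vd = 2122/52 ≈ 40.808 μg/mL.
Steady-state peak Cmax,ss = C₀·R ≈ 40.808 × 1.4503 ≈ 59.184 μg/mL.
Peak 59.2 μg/mL vs MTC 26 μg/mL: exceeds toxic threshold.

59.2 μg/mL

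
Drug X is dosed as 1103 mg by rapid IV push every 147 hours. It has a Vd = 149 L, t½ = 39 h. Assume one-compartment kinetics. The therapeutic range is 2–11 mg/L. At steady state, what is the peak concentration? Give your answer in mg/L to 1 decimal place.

8.0 mg/L

Over one 147-h interval, 147/39 ≈ 3.7692 half-lives elapse, leaving f ≈ 0.0733 of each dose.
At steady state, accumulation factor R = 1/(1 − e^(−kτ)) ≈ 1.0791.
Each bolus raises the concentration by D/Vd = 1103/149 ≈ 7.403 mg/L.
Steady-state peak Cmax,ss = C₀·R ≈ 7.403 × 1.0791 ≈ 7.989 mg/L.
Peak 8.0 mg/L vs MTC 11 mg/L: below toxic threshold.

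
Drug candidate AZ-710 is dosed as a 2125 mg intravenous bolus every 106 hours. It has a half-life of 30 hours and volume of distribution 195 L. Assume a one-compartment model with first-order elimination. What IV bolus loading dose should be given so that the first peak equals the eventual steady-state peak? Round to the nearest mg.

f = (1/2)^(106/30) ≈ 0.086370; accumulation ratio R = 1/(1−f) ≈ 1.09453.
Loading dose to hit Cmax,ss on first dose: D_load = D_maint·R ≈ 2125 × 1.09453 ≈ 2325.88 mg.

2326 mg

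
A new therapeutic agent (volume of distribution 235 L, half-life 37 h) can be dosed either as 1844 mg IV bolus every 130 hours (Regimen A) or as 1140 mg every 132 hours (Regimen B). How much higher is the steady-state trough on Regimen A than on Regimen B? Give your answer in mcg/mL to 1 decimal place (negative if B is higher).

Regimen A: f = (1/2)^(130/37) ≈ 0.0876; Cmin,ss = (1844/235)·f/(1−f) ≈ 0.753 mcg/mL.
Regimen B: f = (1/2)^(132/37) ≈ 0.0843; Cmin,ss = (1140/235)·f/(1−f) ≈ 0.447 mcg/mL.
Difference ≈ 0.753 − 0.447 ≈ 0.306 mcg/mL.

0.3 mcg/mL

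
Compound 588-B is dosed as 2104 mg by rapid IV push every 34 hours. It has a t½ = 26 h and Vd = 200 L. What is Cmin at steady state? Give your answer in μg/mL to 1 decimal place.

7.1 μg/mL

Over one 34-h interval, 34/26 ≈ 1.3077 half-lives elapse, leaving f ≈ 0.4040 of each dose.
Accumulation ratio R = 1/(1 − f) ≈ 1/0.5960 ≈ 1.6779.
Single-dose peak C₀ = D/Vd = 2104/200 ≈ 10.520 μg/mL.
Cmax,ss = C₀/(1 − f) ≈ 10.520/0.5960 ≈ 17.651 μg/mL.
Steady-state trough Cmin,ss = Cmax,ss·f ≈ 17.651 × 0.4040 ≈ 7.131 μg/mL.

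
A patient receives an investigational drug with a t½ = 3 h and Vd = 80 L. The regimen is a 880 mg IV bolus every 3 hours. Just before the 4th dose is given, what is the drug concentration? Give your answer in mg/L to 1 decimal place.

f = (1/2)^(τ/t½) = (1/2)^(3/3) ≈ 0.5000.
C₀ = D/Vd = 880/80 ≈ 11.000 mg/L.
Before the 4th dose, 3 doses have been given. Superposition: Cmin = C₀·(f + f² + … + f^3).
≈ 11.000 × (0.5000 + 0.2500 + 0.1250) ≈ 11.000 × 0.8750 ≈ 9.625 mg/L.

9.6 mg/L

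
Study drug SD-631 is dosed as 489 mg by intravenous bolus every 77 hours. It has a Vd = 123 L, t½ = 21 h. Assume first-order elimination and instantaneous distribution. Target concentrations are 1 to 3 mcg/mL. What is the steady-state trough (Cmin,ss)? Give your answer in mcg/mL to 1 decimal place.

k = ln2/t½ = ln2/21 ≈ 0.033007 h⁻¹; fraction remaining f = e^(−kτ) = e^(−0.033007×77) ≈ 0.0787.
Single-dose peak C₀ = D/Vd = 489/123 ≈ 3.976 mcg/mL.
Steady-state trough Cmin,ss = C₀·f/(1−f) ≈ 3.976 × 0.0787/0.9213 ≈ 0.340 mcg/mL.
Trough 0.3 mcg/mL vs MEC 1 mcg/mL: subtherapeutic.

0.3 mcg/mL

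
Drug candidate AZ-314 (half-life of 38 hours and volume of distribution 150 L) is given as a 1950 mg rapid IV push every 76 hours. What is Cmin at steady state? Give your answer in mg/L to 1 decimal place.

4.3 mg/L

τ = 76 h = 2 half-lives, so f = (1/2)^2 = 0.25.
At steady state, R = 1/(1 − 0.25) = 4/3.
Single-dose peak C₀ = D/Vd = 1950/150 = 13 mg/L.
Steady-state peak Cmax,ss = C₀·R = 13 × 4/3 ≈ 17.333 mg/L.
Steady-state trough Cmin,ss = Cmax,ss·f ≈ 17.333 × 0.25 ≈ 4.333 mg/L.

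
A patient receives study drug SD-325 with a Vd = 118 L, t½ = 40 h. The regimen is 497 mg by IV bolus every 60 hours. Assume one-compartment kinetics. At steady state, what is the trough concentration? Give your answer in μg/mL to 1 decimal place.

τ/t½ = 60/40 ≈ 1.5, so fraction remaining f = (1/2)^(60/40) ≈ 0.3536.
Accumulation ratio R = 1/(1 − f) ≈ 1/0.6464 ≈ 1.5470.
Each bolus raises the concentration by D/Vd = 497/118 ≈ 4.212 μg/mL.
Steady-state peak Cmax,ss = C₀·R ≈ 4.212 × 1.5470 ≈ 6.516 μg/mL.
One interval later, Cmin,ss = Cmax,ss·e^(−kτ) ≈ 6.516 × 0.3536 ≈ 2.304 μg/mL.

2.3 μg/mL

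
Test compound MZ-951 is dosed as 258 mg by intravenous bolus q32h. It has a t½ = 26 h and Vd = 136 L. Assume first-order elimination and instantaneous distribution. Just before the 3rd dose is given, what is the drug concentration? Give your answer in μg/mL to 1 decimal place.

f = (1/2)^(τ/t½) = (1/2)^(32/26) ≈ 0.4261.
C₀ = D/Vd = 258/136 ≈ 1.897 μg/mL.
Before the 3rd dose, 2 doses have been given. Superposition: Cmin = C₀·(f + f²).
≈ 1.897 × (0.4261 + 0.1816) ≈ 1.897 × 0.6077 ≈ 1.153 μg/mL.

1.2 μg/mL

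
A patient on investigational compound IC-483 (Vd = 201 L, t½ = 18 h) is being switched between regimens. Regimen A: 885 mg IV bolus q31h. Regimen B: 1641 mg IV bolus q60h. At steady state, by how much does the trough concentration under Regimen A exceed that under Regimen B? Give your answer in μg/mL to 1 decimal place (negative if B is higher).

Regimen A: f = (1/2)^(31/18) ≈ 0.3031; Cmin,ss = (885/201)·f/(1−f) ≈ 1.915 μg/mL.
Regimen B: f = (1/2)^(60/18) ≈ 0.0992; Cmin,ss = (1641/201)·f/(1−f) ≈ 0.899 μg/mL.
Difference ≈ 1.915 − 0.899 ≈ 1.016 μg/mL.

1.0 μg/mL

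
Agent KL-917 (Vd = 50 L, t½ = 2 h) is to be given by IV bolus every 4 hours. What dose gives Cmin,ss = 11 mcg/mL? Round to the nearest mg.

1650 mg

τ/t½ = 4/2 ≈ 2, so f = (1/2)^(4/2) ≈ 0.250000.
Cmin,ss = (D/Vd)·f/(1−f), so D = Cmin,ss·Vd·(1−f)/f.
D = 11 × 50 × (1−f)/f ≈ 11 × 50 × 3.00000 ≈ 1650.00 mg.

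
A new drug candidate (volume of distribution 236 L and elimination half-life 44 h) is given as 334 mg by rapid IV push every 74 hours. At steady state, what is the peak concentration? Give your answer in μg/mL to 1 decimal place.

Over one 74-h interval, 74/44 ≈ 1.6818 half-lives elapse, leaving f ≈ 0.3117 of each dose.
At steady state, accumulation factor R = 1/(1 − e^(−kτ)) ≈ 1.4529.
Single-dose peak C₀ = D/Vd = 334/236 ≈ 1.415 μg/mL.
Steady-state peak Cmax,ss = C₀·R ≈ 1.415 × 1.4529 ≈ 2.056 μg/mL.

2.1 μg/mL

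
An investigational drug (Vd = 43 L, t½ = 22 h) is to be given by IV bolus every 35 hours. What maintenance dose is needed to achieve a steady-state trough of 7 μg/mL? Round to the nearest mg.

606 mg

τ/t½ = 35/22 ≈ 1.5909, so f = (1/2)^(35/22) ≈ 0.331962.
Cmin,ss = (D/Vd)·f/(1−f), so D = Cmin,ss·Vd·(1−f)/f.
D = 7 × 43 × (1−f)/f ≈ 7 × 43 × 2.01239 ≈ 605.73 mg.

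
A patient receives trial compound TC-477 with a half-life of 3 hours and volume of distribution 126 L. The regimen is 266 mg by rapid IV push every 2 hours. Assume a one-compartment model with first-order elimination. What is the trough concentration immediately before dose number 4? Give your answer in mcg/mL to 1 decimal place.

f = (1/2)^(τ/t½) = (1/2)^(2/3) ≈ 0.6300.
C₀ = D/Vd = 266/126 ≈ 2.111 mcg/mL.
Before the 4th dose, 3 doses have been given. Superposition: Cmin = C₀·(f + f² + … + f^3).
≈ 2.111 × (0.6300 + 0.3969 + 0.2500) ≈ 2.111 × 1.2769 ≈ 2.696 mcg/mL.

2.7 mcg/mL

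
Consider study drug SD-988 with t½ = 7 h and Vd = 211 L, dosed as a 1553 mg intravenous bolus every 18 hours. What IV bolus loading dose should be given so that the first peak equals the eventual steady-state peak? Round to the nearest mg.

f = (1/2)^(18/7) ≈ 0.168238; accumulation ratio R = 1/(1−f) ≈ 1.20227.
Loading dose to hit Cmax,ss on first dose: D_load = D_maint·R ≈ 1553 × 1.20227 ≈ 1867.13 mg.

1867 mg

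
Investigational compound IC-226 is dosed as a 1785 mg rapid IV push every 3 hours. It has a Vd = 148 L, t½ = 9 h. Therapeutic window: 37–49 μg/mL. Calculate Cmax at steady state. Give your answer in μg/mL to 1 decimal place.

58.5 μg/mL

k = ln2/t½ = ln2/9 ≈ 0.077016 h⁻¹; fraction remaining f = e^(−kτ) = e^(−0.077016×3) ≈ 0.7937.
Accumulation ratio R = 1/(1 − f) ≈ 1/0.2063 ≈ 4.8473.
Each bolus raises the concentration by D/Vd = 1785/148 ≈ 12.061 μg/mL.
Steady-state peak Cmax,ss = C₀·R ≈ 12.061 × 4.8473 ≈ 58.463 μg/mL.
Peak 58.5 μg/mL vs MTC 49 μg/mL: exceeds toxic threshold.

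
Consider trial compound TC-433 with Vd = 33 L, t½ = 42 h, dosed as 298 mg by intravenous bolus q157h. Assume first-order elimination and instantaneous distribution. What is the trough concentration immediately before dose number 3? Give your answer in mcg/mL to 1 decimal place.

f = (1/2)^(τ/t½) = (1/2)^(157/42) ≈ 0.0749.
C₀ = D/Vd = 298/33 ≈ 9.030 mcg/mL.
Before the 3rd dose, 2 doses have been given. Superposition: Cmin = C₀·(f + f²).
≈ 9.030 × (0.0749 + 0.0056) ≈ 9.030 × 0.0805 ≈ 0.727 mcg/mL.

0.7 mcg/mL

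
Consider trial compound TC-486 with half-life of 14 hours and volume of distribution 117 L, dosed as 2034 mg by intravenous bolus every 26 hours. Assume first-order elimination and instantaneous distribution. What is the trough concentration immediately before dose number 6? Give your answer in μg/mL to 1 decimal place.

f = (1/2)^(τ/t½) = (1/2)^(26/14) ≈ 0.2760.
C₀ = D/Vd = 2034/117 ≈ 17.385 μg/mL.
Before the 6th dose, 5 doses have been given. Superposition: Cmin = C₀·(f + f² + … + f^5).
≈ 17.385 × (0.2760 + 0.0762 + 0.0210 + 0.0058 + 0.0016) ≈ 17.385 × 0.3806 ≈ 6.617 μg/mL.

6.6 μg/mL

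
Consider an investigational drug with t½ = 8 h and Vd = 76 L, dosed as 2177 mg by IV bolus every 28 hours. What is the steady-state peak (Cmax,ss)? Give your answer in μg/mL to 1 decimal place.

31.4 μg/mL

k = ln2/t½ = ln2/8 ≈ 0.086643 h⁻¹; fraction remaining f = e^(−kτ) = e^(−0.086643×28) ≈ 0.0884.
Accumulation ratio R = 1/(1 − f) ≈ 1/0.9116 ≈ 1.0970.
Each bolus raises the concentration by D/Vd = 2177/76 ≈ 28.645 μg/mL.
Steady-state peak Cmax,ss = C₀·R ≈ 28.645 × 1.0970 ≈ 31.424 μg/mL.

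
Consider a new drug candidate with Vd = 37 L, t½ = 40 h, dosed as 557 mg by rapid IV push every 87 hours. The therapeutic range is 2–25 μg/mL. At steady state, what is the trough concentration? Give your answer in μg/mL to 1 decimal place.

4.3 μg/mL

k = ln2/t½ = ln2/40 ≈ 0.017329 h⁻¹; fraction remaining f = e^(−kτ) = e^(−0.017329×87) ≈ 0.2214.
Accumulation ratio R = 1/(1 − f) ≈ 1/0.7786 ≈ 1.2844.
Single-dose peak C₀ = D/Vd = 557/37 ≈ 15.054 μg/mL.
Steady-state peak Cmax,ss = C₀·R ≈ 15.054 × 1.2844 ≈ 19.335 μg/mL.
One interval later, Cmin,ss = Cmax,ss·e^(−kτ) ≈ 19.335 × 0.2214 ≈ 4.281 μg/mL.
Trough 4.3 μg/mL vs MEC 2 μg/mL: adequate.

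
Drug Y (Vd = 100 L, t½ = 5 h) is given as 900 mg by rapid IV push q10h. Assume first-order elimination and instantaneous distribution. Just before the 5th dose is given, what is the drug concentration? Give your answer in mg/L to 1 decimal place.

3.0 mg/L

f = (1/2)^(τ/t½) = (1/2)^(10/5) ≈ 0.2500.
C₀ = D/Vd = 900/100 ≈ 9.000 mg/L.
Before the 5th dose, 4 doses have been given. Superposition: Cmin = C₀·(f + f² + … + f^4).
≈ 9.000 × (0.2500 + 0.0625 + 0.0156 + 0.0039) ≈ 9.000 × 0.3320 ≈ 2.988 mg/L.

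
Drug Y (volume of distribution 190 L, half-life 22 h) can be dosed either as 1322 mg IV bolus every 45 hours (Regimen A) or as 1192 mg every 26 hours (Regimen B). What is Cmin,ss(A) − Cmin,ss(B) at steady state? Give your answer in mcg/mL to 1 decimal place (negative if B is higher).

-2.7 mcg/mL

Regimen A: f = (1/2)^(45/22) ≈ 0.2422; Cmin,ss = (1322/190)·f/(1−f) ≈ 2.224 mcg/mL.
Regimen B: f = (1/2)^(26/22) ≈ 0.4408; Cmin,ss = (1192/190)·f/(1−f) ≈ 4.945 mcg/mL.
Difference ≈ 2.224 − 4.945 ≈ -2.721 mcg/mL.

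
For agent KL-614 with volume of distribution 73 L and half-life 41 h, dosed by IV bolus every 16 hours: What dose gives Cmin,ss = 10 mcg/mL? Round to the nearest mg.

τ/t½ = 16/41 ≈ 0.39024, so f = (1/2)^(16/41) ≈ 0.763001.
Cmin,ss = (D/Vd)·f/(1−f), so D = Cmin,ss·Vd·(1−f)/f.
D = 10 × 73 × (1−f)/f ≈ 10 × 73 × 0.31061 ≈ 226.75 mg.

227 mg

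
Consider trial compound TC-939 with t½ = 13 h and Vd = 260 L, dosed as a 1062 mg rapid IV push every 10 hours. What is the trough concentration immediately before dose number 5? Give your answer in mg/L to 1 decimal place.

f = (1/2)^(τ/t½) = (1/2)^(10/13) ≈ 0.5867.
C₀ = D/Vd = 1062/260 ≈ 4.085 mg/L.
Before the 5th dose, 4 doses have been given. Superposition: Cmin = C₀·(f + f² + … + f^4).
≈ 4.085 × (0.5867 + 0.3442 + 0.2020 + 0.1185) ≈ 4.085 × 1.2514 ≈ 5.112 mg/L.

5.1 mg/L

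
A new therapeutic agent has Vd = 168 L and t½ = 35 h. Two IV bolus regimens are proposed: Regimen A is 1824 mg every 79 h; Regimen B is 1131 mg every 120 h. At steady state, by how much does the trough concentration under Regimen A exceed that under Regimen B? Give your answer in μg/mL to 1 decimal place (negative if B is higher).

2.2 μg/mL

Regimen A: f = (1/2)^(79/35) ≈ 0.2092; Cmin,ss = (1824/168)·f/(1−f) ≈ 2.872 μg/mL.
Regimen B: f = (1/2)^(120/35) ≈ 0.0929; Cmin,ss = (1131/168)·f/(1−f) ≈ 0.689 μg/mL.
Difference ≈ 2.872 − 0.689 ≈ 2.183 μg/mL.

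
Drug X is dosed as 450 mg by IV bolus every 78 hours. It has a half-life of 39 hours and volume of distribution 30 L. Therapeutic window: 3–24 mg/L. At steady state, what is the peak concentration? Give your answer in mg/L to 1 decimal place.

The dosing interval is 2 half-lives, so f = 2^(−2) = 0.25.
At steady state, R = 1/(1 − 0.25) = 4/3.
Single-dose peak C₀ = D/Vd = 450/30 = 15 mg/L.
Steady-state peak Cmax,ss = C₀·R = 15 × 4/3 ≈ 20.000 mg/L.
Peak 20.0 mg/L vs MTC 24 mg/L: below toxic threshold.

20.0 mg/L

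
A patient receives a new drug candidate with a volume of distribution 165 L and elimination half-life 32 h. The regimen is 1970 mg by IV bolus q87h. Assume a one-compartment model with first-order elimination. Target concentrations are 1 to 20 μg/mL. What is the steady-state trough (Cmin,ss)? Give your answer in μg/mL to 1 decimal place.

k = ln2/t½ = ln2/32 ≈ 0.021661 h⁻¹; fraction remaining f = e^(−kτ) = e^(−0.021661×87) ≈ 0.1519.
At steady state, accumulation factor R = 1/(1 − e^(−kτ)) ≈ 1.1791.
Single-dose peak C₀ = D/Vd = 1970/165 ≈ 11.939 μg/mL.
Steady-state peak Cmax,ss = C₀·R ≈ 11.939 × 1.1791 ≈ 14.077 μg/mL.
One interval later, Cmin,ss = Cmax,ss·e^(−kτ) ≈ 14.077 × 0.1519 ≈ 2.138 μg/mL.
Trough 2.1 μg/mL vs MEC 1 μg/mL: adequate.

2.1 μg/mL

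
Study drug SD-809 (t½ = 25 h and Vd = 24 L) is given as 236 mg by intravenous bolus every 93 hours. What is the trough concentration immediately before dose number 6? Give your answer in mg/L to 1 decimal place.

0.8 mg/L

f = (1/2)^(τ/t½) = (1/2)^(93/25) ≈ 0.0759.
C₀ = D/Vd = 236/24 ≈ 9.833 mg/L.
Before the 6th dose, 5 doses have been given. Superposition: Cmin = C₀·(f + f² + … + f^5).
≈ 9.833 × (0.0759 + 0.0058 + 0.0004 + 0.0000 + 0.0000) ≈ 9.833 × 0.0821 ≈ 0.807 mg/L.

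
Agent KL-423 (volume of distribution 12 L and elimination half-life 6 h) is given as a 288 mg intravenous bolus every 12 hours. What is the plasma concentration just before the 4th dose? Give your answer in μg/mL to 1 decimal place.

7.9 μg/mL

f = (1/2)^(τ/t½) = (1/2)^(12/6) ≈ 0.2500.
C₀ = D/Vd = 288/12 ≈ 24.000 μg/mL.
Before the 4th dose, 3 doses have been given. Superposition: Cmin = C₀·(f + f² + … + f^3).
≈ 24.000 × (0.2500 + 0.0625 + 0.0156) ≈ 24.000 × 0.3281 ≈ 7.874 μg/mL.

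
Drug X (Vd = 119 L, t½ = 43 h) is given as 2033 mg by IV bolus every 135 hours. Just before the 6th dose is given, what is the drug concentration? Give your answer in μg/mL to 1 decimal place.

2.2 μg/mL

f = (1/2)^(τ/t½) = (1/2)^(135/43) ≈ 0.1135.
C₀ = D/Vd = 2033/119 ≈ 17.084 μg/mL.
Before the 6th dose, 5 doses have been given. Superposition: Cmin = C₀·(f + f² + … + f^5).
≈ 17.084 × (0.1135 + 0.0129 + 0.0015 + 0.0002 + 0.0000) ≈ 17.084 × 0.1281 ≈ 2.188 μg/mL.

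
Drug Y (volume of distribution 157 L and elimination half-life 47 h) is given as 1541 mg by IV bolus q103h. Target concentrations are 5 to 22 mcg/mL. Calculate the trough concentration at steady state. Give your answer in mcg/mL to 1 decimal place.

2.8 mcg/mL

Over one 103-h interval, 103/47 ≈ 2.1915 half-lives elapse, leaving f ≈ 0.2189 of each dose.
Single-dose peak C₀ = D/Vd = 1541/157 ≈ 9.815 mcg/mL.
Steady-state trough Cmin,ss = C₀·f/(1−f) ≈ 9.815 × 0.2189/0.7811 ≈ 2.751 mcg/mL.
Trough 2.8 mcg/mL vs MEC 5 mcg/mL: subtherapeutic.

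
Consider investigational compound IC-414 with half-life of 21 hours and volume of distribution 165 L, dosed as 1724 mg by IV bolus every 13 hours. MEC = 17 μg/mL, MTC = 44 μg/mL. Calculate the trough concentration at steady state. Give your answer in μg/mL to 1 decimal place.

k = ln2/t½ = ln2/21 ≈ 0.033007 h⁻¹; fraction remaining f = e^(−kτ) = e^(−0.033007×13) ≈ 0.6511.
Accumulation ratio R = 1/(1 − f) ≈ 1/0.3489 ≈ 2.8662.
Single-dose peak C₀ = D/Vd = 1724/165 ≈ 10.448 μg/mL.
Cmax,ss = C₀/(1 − f) ≈ 10.448/0.3489 ≈ 29.946 μg/mL.
One interval later, Cmin,ss = Cmax,ss·e^(−kτ) ≈ 29.946 × 0.6511 ≈ 19.498 μg/mL.
Trough 19.5 μg/mL vs MEC 17 μg/mL: adequate.

19.5 μg/mL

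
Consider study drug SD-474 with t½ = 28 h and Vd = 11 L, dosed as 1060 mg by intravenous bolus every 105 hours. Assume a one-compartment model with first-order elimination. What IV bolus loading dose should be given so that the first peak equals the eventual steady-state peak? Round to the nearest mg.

f = (1/2)^(105/28) ≈ 0.074325; accumulation ratio R = 1/(1−f) ≈ 1.08029.
Loading dose to hit Cmax,ss on first dose: D_load = D_maint·R ≈ 1060 × 1.08029 ≈ 1145.11 mg.

1145 mg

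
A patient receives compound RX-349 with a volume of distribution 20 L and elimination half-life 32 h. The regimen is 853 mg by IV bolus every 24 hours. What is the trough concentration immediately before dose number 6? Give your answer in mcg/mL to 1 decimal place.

57.9 mcg/mL

f = (1/2)^(τ/t½) = (1/2)^(24/32) ≈ 0.5946.
C₀ = D/Vd = 853/20 ≈ 42.650 mcg/mL.
Before the 6th dose, 5 doses have been given. Superposition: Cmin = C₀·(f + f² + … + f^5).
≈ 42.650 × (0.5946 + 0.3535 + 0.2102 + 0.1250 + 0.0743) ≈ 42.650 × 1.3576 ≈ 57.902 mcg/mL.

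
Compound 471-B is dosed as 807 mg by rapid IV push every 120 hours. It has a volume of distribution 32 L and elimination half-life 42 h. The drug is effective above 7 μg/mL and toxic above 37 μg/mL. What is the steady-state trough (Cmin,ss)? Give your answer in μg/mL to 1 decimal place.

4.0 μg/mL

τ/t½ = 120/42 ≈ 2.8571, so fraction remaining f = (1/2)^(120/42) ≈ 0.1380.
Single-dose peak C₀ = D/Vd = 807/32 ≈ 25.219 μg/mL.
Steady-state trough Cmin,ss = C₀·f/(1−f) ≈ 25.219 × 0.1380/0.8620 ≈ 4.037 μg/mL.
Trough 4.0 μg/mL vs MEC 7 μg/mL: subtherapeutic.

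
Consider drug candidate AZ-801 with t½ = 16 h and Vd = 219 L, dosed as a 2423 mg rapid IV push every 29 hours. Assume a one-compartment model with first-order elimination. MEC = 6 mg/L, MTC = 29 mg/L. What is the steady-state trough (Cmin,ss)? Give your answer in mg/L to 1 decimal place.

4.4 mg/L

Over one 29-h interval, 29/16 ≈ 1.8125 half-lives elapse, leaving f ≈ 0.2847 of each dose.
Single-dose peak C₀ = D/Vd = 2423/219 ≈ 11.064 mg/L.
Steady-state trough Cmin,ss = C₀·f/(1−f) ≈ 11.064 × 0.2847/0.7153 ≈ 4.404 mg/L.
Trough 4.4 mg/L vs MEC 6 mg/L: subtherapeutic.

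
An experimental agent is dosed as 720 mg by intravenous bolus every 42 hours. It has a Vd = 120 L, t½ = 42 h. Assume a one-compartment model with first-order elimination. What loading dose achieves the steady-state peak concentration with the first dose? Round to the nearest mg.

f = (1/2)^(42/42) ≈ 0.500000; accumulation ratio R = 1/(1−f) ≈ 2.00000.
Loading dose to hit Cmax,ss on first dose: D_load = D_maint·R ≈ 720 × 2.00000 ≈ 1440.00 mg.

1440 mg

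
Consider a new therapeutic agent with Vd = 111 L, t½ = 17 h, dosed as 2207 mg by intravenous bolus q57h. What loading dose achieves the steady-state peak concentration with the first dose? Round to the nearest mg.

2446 mg

f = (1/2)^(57/17) ≈ 0.097873; accumulation ratio R = 1/(1−f) ≈ 1.10849.
Loading dose to hit Cmax,ss on first dose: D_load = D_maint·R ≈ 2207 × 1.10849 ≈ 2446.44 mg.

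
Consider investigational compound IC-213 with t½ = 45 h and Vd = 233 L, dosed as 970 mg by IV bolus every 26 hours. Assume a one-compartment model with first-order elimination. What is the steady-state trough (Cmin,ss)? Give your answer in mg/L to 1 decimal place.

τ/t½ = 26/45 ≈ 0.57778, so fraction remaining f = (1/2)^(26/45) ≈ 0.6700.
Single-dose peak C₀ = D/Vd = 970/233 ≈ 4.163 mg/L.
Steady-state trough Cmin,ss = C₀·f/(1−f) ≈ 4.163 × 0.6700/0.3300 ≈ 8.452 mg/L.

8.5 mg/L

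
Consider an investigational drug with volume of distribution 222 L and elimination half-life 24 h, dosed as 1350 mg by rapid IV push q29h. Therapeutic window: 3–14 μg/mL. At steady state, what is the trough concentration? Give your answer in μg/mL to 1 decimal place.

τ/t½ = 29/24 ≈ 1.2083, so fraction remaining f = (1/2)^(29/24) ≈ 0.4328.
Accumulation ratio R = 1/(1 − f) ≈ 1/0.5672 ≈ 1.7630.
Single-dose peak C₀ = D/Vd = 1350/222 ≈ 6.081 μg/mL.
Steady-state peak Cmax,ss = C₀·R ≈ 6.081 × 1.7630 ≈ 10.721 μg/mL.
Steady-state trough Cmin,ss = Cmax,ss·f ≈ 10.721 × 0.4328 ≈ 4.640 μg/mL.
Trough 4.6 μg/mL vs MEC 3 μg/mL: adequate.

4.6 μg/mL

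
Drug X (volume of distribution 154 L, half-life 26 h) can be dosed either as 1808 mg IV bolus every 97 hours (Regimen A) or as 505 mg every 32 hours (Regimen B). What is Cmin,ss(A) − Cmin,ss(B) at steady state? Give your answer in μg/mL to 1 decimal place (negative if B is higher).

-1.5 μg/mL

Regimen A: f = (1/2)^(97/26) ≈ 0.0753; Cmin,ss = (1808/154)·f/(1−f) ≈ 0.956 μg/mL.
Regimen B: f = (1/2)^(32/26) ≈ 0.4261; Cmin,ss = (505/154)·f/(1−f) ≈ 2.435 μg/mL.
Difference ≈ 0.956 − 2.435 ≈ -1.479 μg/mL.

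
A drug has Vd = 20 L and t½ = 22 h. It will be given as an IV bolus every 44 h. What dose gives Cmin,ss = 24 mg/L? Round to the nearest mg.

1440 mg

τ/t½ = 44/22 ≈ 2, so f = (1/2)^(44/22) ≈ 0.250000.
Cmin,ss = (D/Vd)·f/(1−f), so D = Cmin,ss·Vd·(1−f)/f.
D = 24 × 20 × (1−f)/f ≈ 24 × 20 × 3.00000 ≈ 1440.00 mg.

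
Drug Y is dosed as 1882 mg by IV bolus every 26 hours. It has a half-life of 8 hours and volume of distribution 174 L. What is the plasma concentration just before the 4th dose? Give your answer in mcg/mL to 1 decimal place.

f = (1/2)^(τ/t½) = (1/2)^(26/8) ≈ 0.1051.
C₀ = D/Vd = 1882/174 ≈ 10.816 mcg/mL.
Before the 4th dose, 3 doses have been given. Superposition: Cmin = C₀·(f + f² + … + f^3).
≈ 10.816 × (0.1051 + 0.0110 + 0.0012) ≈ 10.816 × 0.1173 ≈ 1.269 mcg/mL.

1.3 mcg/mL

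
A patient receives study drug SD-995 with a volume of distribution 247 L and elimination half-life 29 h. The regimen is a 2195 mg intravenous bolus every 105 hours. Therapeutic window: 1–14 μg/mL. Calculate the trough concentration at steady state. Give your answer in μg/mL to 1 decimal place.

τ/t½ = 105/29 ≈ 3.6207, so fraction remaining f = (1/2)^(105/29) ≈ 0.0813.
Accumulation ratio R = 1/(1 − f) ≈ 1/0.9187 ≈ 1.0885.
Single-dose peak C₀ = D/Vd = 2195/247 ≈ 8.887 μg/mL.
Cmax,ss = C₀/(1 − f) ≈ 8.887/0.9187 ≈ 9.673 μg/mL.
One interval later, Cmin,ss = Cmax,ss·e^(−kτ) ≈ 9.673 × 0.0813 ≈ 0.786 μg/mL.
Trough 0.8 μg/mL vs MEC 1 μg/mL: subtherapeutic.

0.8 μg/mL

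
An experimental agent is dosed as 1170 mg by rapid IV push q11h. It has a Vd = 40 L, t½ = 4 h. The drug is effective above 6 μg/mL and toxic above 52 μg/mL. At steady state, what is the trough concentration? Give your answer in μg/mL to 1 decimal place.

5.1 μg/mL

Over one 11-h interval, 11/4 ≈ 2.75 half-lives elapse, leaving f ≈ 0.1487 of each dose.
Single-dose peak C₀ = D/Vd = 1170/40 ≈ 29.250 μg/mL.
Steady-state trough Cmin,ss = C₀·f/(1−f) ≈ 29.250 × 0.1487/0.8513 ≈ 5.109 μg/mL.
Trough 5.1 μg/mL vs MEC 6 μg/mL: subtherapeutic.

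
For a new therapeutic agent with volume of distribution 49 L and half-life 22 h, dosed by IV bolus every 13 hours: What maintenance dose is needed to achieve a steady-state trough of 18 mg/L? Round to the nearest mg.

τ/t½ = 13/22 ≈ 0.59091, so f = (1/2)^(13/22) ≈ 0.663924.
Cmin,ss = (D/Vd)·f/(1−f), so D = Cmin,ss·Vd·(1−f)/f.
D = 18 × 49 × (1−f)/f ≈ 18 × 49 × 0.50620 ≈ 446.47 mg.

446 mg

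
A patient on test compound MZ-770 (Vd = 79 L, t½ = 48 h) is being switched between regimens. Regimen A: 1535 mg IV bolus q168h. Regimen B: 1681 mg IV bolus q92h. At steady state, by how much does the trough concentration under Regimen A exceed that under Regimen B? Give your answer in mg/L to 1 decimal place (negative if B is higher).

-5.8 mg/L

Regimen A: f = (1/2)^(168/48) ≈ 0.0884; Cmin,ss = (1535/79)·f/(1−f) ≈ 1.884 mg/L.
Regimen B: f = (1/2)^(92/48) ≈ 0.2649; Cmin,ss = (1681/79)·f/(1−f) ≈ 7.668 mg/L.
Difference ≈ 1.884 − 7.668 ≈ -5.784 mg/L.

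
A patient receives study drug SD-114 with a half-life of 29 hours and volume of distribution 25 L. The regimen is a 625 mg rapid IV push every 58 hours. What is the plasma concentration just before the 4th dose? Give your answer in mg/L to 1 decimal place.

f = (1/2)^(τ/t½) = (1/2)^(58/29) ≈ 0.2500.
C₀ = D/Vd = 625/25 ≈ 25.000 mg/L.
Before the 4th dose, 3 doses have been given. Superposition: Cmin = C₀·(f + f² + … + f^3).
≈ 25.000 × (0.2500 + 0.0625 + 0.0156) ≈ 25.000 × 0.3281 ≈ 8.203 mg/L.

8.2 mg/L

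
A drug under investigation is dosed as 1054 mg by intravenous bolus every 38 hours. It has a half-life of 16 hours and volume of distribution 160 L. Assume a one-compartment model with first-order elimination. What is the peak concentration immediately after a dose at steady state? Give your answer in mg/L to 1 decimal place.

Over one 38-h interval, 38/16 ≈ 2.375 half-lives elapse, leaving f ≈ 0.1928 of each dose.
At steady state, accumulation factor R = 1/(1 − e^(−kτ)) ≈ 1.2389.
Single-dose peak C₀ = D/Vd = 1054/160 ≈ 6.588 mg/L.
Steady-state peak Cmax,ss = C₀·R ≈ 6.588 × 1.2389 ≈ 8.162 mg/L.

8.2 mg/L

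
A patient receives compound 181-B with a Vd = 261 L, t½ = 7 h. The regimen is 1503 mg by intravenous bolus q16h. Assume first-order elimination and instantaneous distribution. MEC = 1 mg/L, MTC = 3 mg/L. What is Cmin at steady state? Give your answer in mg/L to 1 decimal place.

1.5 mg/L

τ/t½ = 16/7 ≈ 2.2857, so fraction remaining f = (1/2)^(16/7) ≈ 0.2051.
At steady state, accumulation factor R = 1/(1 − e^(−kτ)) ≈ 1.2580.
Each bolus raises the concentration by D/Vd = 1503/261 ≈ 5.759 mg/L.
Steady-state peak Cmax,ss = C₀·R ≈ 5.759 × 1.2580 ≈ 7.245 mg/L.
Steady-state trough Cmin,ss = Cmax,ss·f ≈ 7.245 × 0.2051 ≈ 1.486 mg/L.
Trough 1.5 mg/L vs MEC 1 mg/L: adequate.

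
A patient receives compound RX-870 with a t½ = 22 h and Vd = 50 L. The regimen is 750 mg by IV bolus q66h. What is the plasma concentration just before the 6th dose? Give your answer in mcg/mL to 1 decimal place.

f = (1/2)^(τ/t½) = (1/2)^(66/22) ≈ 0.1250.
C₀ = D/Vd = 750/50 ≈ 15.000 mcg/mL.
Before the 6th dose, 5 doses have been given. Superposition: Cmin = C₀·(f + f² + … + f^5).
≈ 15.000 × (0.1250 + 0.0156 + 0.0020 + 0.0002 + 0.0000) ≈ 15.000 × 0.1428 ≈ 2.142 mcg/mL.

2.1 mcg/mL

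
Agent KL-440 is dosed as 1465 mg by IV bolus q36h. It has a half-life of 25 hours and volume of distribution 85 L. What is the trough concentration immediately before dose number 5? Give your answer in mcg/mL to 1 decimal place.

9.9 mcg/mL

f = (1/2)^(τ/t½) = (1/2)^(36/25) ≈ 0.3686.
C₀ = D/Vd = 1465/85 ≈ 17.235 mcg/mL.
Before the 5th dose, 4 doses have been given. Superposition: Cmin = C₀·(f + f² + … + f^4).
≈ 17.235 × (0.3686 + 0.1359 + 0.0501 + 0.0185) ≈ 17.235 × 0.5731 ≈ 9.877 mcg/mL.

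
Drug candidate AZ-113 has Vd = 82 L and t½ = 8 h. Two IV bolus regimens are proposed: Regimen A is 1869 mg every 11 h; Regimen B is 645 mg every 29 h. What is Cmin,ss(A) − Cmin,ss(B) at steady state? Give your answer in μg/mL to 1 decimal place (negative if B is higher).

13.6 μg/mL

Regimen A: f = (1/2)^(11/8) ≈ 0.3856; Cmin,ss = (1869/82)·f/(1−f) ≈ 14.305 μg/mL.
Regimen B: f = (1/2)^(29/8) ≈ 0.0811; Cmin,ss = (645/82)·f/(1−f) ≈ 0.694 μg/mL.
Difference ≈ 14.305 − 0.694 ≈ 13.611 μg/mL.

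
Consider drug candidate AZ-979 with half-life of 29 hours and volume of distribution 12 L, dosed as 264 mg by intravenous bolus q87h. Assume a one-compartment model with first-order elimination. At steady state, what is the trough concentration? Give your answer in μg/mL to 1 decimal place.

3.1 μg/mL

The dosing interval is 3 half-lives, so f = 2^(−3) = 0.125.
Accumulation ratio R = 1/(1 − f) = 1/0.875 = 8/7.
Single-dose peak C₀ = D/Vd = 264/12 = 22 μg/mL.
Steady-state peak Cmax,ss = C₀·R = 22 × 8/7 ≈ 25.143 μg/mL.
Steady-state trough Cmin,ss = Cmax,ss·f ≈ 25.143 × 0.125 ≈ 3.143 μg/mL.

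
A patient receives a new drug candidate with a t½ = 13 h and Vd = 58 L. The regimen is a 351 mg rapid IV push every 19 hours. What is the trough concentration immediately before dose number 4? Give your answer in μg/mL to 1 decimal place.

f = (1/2)^(τ/t½) = (1/2)^(19/13) ≈ 0.3631.
C₀ = D/Vd = 351/58 ≈ 6.052 μg/mL.
Before the 4th dose, 3 doses have been given. Superposition: Cmin = C₀·(f + f² + … + f^3).
≈ 6.052 × (0.3631 + 0.1318 + 0.0479) ≈ 6.052 × 0.5428 ≈ 3.285 μg/mL.

3.3 μg/mL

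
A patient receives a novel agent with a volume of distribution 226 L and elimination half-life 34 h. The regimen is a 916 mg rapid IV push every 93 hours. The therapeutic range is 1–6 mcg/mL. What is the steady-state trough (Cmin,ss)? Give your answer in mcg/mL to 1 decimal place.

Over one 93-h interval, 93/34 ≈ 2.7353 half-lives elapse, leaving f ≈ 0.1502 of each dose.
Single-dose peak C₀ = D/Vd = 916/226 ≈ 4.053 mcg/mL.
Steady-state trough Cmin,ss = C₀·f/(1−f) ≈ 4.053 × 0.1502/0.8498 ≈ 0.716 mcg/mL.
Trough 0.7 mcg/mL vs MEC 1 mcg/mL: subtherapeutic.

0.7 mcg/mL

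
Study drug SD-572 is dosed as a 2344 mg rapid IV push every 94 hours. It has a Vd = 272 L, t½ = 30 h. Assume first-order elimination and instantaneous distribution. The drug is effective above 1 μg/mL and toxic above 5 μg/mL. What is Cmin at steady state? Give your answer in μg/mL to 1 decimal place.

Over one 94-h interval, 94/30 ≈ 3.1333 half-lives elapse, leaving f ≈ 0.1140 of each dose.
Accumulation ratio R = 1/(1 − f) ≈ 1/0.8860 ≈ 1.1287.
Each bolus raises the concentration by D/Vd = 2344/272 ≈ 8.618 μg/mL.
Steady-state peak Cmax,ss = C₀·R ≈ 8.618 × 1.1287 ≈ 9.727 μg/mL.
One interval later, Cmin,ss = Cmax,ss·e^(−kτ) ≈ 9.727 × 0.1140 ≈ 1.109 μg/mL.
Trough 1.1 μg/mL vs MEC 1 μg/mL: adequate.

1.1 μg/mL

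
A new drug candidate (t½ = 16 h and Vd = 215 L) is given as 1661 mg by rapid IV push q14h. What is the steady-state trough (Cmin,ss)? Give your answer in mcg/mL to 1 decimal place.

τ/t½ = 14/16 ≈ 0.875, so fraction remaining f = (1/2)^(14/16) ≈ 0.5453.
Each bolus raises the concentration by D/Vd = 1661/215 ≈ 7.726 mcg/mL.
Steady-state trough Cmin,ss = C₀·f/(1−f) ≈ 7.726 × 0.5453/0.4547 ≈ 9.265 mcg/mL.

9.3 mcg/mL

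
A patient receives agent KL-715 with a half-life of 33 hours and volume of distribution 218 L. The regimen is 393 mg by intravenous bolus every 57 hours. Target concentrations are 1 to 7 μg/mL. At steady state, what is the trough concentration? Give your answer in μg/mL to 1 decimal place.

Over one 57-h interval, 57/33 ≈ 1.7273 half-lives elapse, leaving f ≈ 0.3020 of each dose.
At steady state, accumulation factor R = 1/(1 − e^(−kτ)) ≈ 1.4327.
Single-dose peak C₀ = D/Vd = 393/218 ≈ 1.803 μg/mL.
Steady-state peak Cmax,ss = C₀·R ≈ 1.803 × 1.4327 ≈ 2.583 μg/mL.
Steady-state trough Cmin,ss = Cmax,ss·f ≈ 2.583 × 0.3020 ≈ 0.780 μg/mL.
Trough 0.8 μg/mL vs MEC 1 μg/mL: subtherapeutic.

0.8 μg/mL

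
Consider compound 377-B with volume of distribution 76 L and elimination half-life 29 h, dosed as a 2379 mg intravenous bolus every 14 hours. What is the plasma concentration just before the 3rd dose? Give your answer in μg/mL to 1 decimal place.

38.4 μg/mL

f = (1/2)^(τ/t½) = (1/2)^(14/29) ≈ 0.7156.
C₀ = D/Vd = 2379/76 ≈ 31.303 μg/mL.
Before the 3rd dose, 2 doses have been given. Superposition: Cmin = C₀·(f + f²).
≈ 31.303 × (0.7156 + 0.5121) ≈ 31.303 × 1.2277 ≈ 38.431 μg/mL.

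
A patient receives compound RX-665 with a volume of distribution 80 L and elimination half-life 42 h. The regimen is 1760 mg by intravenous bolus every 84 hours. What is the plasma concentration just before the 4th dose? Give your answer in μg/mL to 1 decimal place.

f = (1/2)^(τ/t½) = (1/2)^(84/42) ≈ 0.2500.
C₀ = D/Vd = 1760/80 ≈ 22.000 μg/mL.
Before the 4th dose, 3 doses have been given. Superposition: Cmin = C₀·(f + f² + … + f^3).
≈ 22.000 × (0.2500 + 0.0625 + 0.0156) ≈ 22.000 × 0.3281 ≈ 7.218 μg/mL.

7.2 μg/mL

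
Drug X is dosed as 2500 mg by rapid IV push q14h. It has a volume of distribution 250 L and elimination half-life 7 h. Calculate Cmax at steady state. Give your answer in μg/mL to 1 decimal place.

The dosing interval is 2 half-lives, so f = 2^(−2) = 0.25.
Accumulation ratio R = 1/(1 − f) = 1/0.75 = 4/3.
Single-dose peak C₀ = D/Vd = 2500/250 = 10 μg/mL.
Steady-state peak Cmax,ss = C₀·R = 10 × 4/3 ≈ 13.333 μg/mL.

13.3 μg/mL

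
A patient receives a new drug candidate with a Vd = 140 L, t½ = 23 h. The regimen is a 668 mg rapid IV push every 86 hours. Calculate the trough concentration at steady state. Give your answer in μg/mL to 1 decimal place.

k = ln2/t½ = ln2/23 ≈ 0.030137 h⁻¹; fraction remaining f = e^(−kτ) = e^(−0.030137×86) ≈ 0.0749.
Single-dose peak C₀ = D/Vd = 668/140 ≈ 4.771 μg/mL.
Steady-state trough Cmin,ss = C₀·f/(1−f) ≈ 4.771 × 0.0749/0.9251 ≈ 0.386 μg/mL.

0.4 μg/mL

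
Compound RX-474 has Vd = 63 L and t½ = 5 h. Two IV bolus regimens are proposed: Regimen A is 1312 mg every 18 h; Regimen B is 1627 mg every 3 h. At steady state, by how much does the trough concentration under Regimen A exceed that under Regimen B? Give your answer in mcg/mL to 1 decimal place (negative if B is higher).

-48.2 mcg/mL

Regimen A: f = (1/2)^(18/5) ≈ 0.0825; Cmin,ss = (1312/63)·f/(1−f) ≈ 1.873 mcg/mL.
Regimen B: f = (1/2)^(3/5) ≈ 0.6598; Cmin,ss = (1627/63)·f/(1−f) ≈ 50.087 mcg/mL.
Difference ≈ 1.873 − 50.087 ≈ -48.214 mcg/mL.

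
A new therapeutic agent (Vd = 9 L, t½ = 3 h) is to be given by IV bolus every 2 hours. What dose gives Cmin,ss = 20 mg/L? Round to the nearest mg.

τ/t½ = 2/3 ≈ 0.66667, so f = (1/2)^(2/3) ≈ 0.629961.
Cmin,ss = (D/Vd)·f/(1−f), so D = Cmin,ss·Vd·(1−f)/f.
D = 20 × 9 × (1−f)/f ≈ 20 × 9 × 0.58740 ≈ 105.73 mg.

106 mg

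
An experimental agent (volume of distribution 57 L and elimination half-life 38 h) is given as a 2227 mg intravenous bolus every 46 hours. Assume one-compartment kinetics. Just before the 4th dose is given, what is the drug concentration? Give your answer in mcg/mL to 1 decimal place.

f = (1/2)^(τ/t½) = (1/2)^(46/38) ≈ 0.4321.
C₀ = D/Vd = 2227/57 ≈ 39.070 mcg/mL.
Before the 4th dose, 3 doses have been given. Superposition: Cmin = C₀·(f + f² + … + f^3).
≈ 39.070 × (0.4321 + 0.1867 + 0.0807) ≈ 39.070 × 0.6995 ≈ 27.329 mcg/mL.

27.3 mcg/mL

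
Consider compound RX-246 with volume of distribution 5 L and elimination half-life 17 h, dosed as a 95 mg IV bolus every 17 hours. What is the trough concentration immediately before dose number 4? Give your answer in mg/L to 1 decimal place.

f = (1/2)^(τ/t½) = (1/2)^(17/17) ≈ 0.5000.
C₀ = D/Vd = 95/5 ≈ 19.000 mg/L.
Before the 4th dose, 3 doses have been given. Superposition: Cmin = C₀·(f + f² + … + f^3).
≈ 19.000 × (0.5000 + 0.2500 + 0.1250) ≈ 19.000 × 0.8750 ≈ 16.625 mg/L.

16.6 mg/L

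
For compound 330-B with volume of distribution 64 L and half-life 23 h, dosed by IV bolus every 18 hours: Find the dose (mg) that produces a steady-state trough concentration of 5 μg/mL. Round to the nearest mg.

230 mg

τ/t½ = 18/23 ≈ 0.78261, so f = (1/2)^(18/23) ≈ 0.581315.
Cmin,ss = (D/Vd)·f/(1−f), so D = Cmin,ss·Vd·(1−f)/f.
D = 5 × 64 × (1−f)/f ≈ 5 × 64 × 0.72024 ≈ 230.48 mg.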